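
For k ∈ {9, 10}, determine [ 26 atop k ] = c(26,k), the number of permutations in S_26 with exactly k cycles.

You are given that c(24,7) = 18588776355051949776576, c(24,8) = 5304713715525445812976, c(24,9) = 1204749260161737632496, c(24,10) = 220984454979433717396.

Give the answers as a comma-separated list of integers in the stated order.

r25: T_25,8=24×5304713715525445812976+18588776355051949776576=145901905527662649288000; T_25,9=24×1204749260161737632496+5304713715525445812976=34218695959407148992880; T_25,10=24×220984454979433717396+1204749260161737632496=6508376179668146850000
r26: T_26,9=25×34218695959407148992880+145901905527662649288000=1001369304512841374110000; T_26,10=25×6508376179668146850000+34218695959407148992880=196928100451110820242880
Read c(26,9) = 1001369304512841374110000, c(26,10) = 196928100451110820242880.

1001369304512841374110000, 196928100451110820242880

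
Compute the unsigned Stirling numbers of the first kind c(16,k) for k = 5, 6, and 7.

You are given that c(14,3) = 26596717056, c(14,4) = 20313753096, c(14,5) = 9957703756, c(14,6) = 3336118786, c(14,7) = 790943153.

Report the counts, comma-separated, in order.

[15] T[15,4]:14*20313753096+26596717056=310989260400 · T[15,5]:14*9957703756+20313753096=159721605680 · T[15,6]:14*3336118786+9957703756=56663366760 · T[15,7]:14*790943153+3336118786=14409322928
[16] T[16,5]:15*159721605680+310989260400=2706813345600 · T[16,6]:15*56663366760+159721605680=1009672107080 · T[16,7]:15*14409322928+56663366760=272803210680
Read c(16,5) = 2706813345600, c(16,6) = 1009672107080, c(16,7) = 272803210680.

2706813345600, 1009672107080, 272803210680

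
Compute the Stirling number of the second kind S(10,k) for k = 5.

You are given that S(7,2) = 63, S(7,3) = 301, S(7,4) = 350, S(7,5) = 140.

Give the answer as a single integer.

42525

[8] T[8,3]:3*301+63=966 · T[8,4]:4*350+301=1701 · T[8,5]:5*140+350=1050
[9] T[9,4]:4*1701+966=7770 · T[9,5]:5*1050+1701=6951
[10] T[10,5]:5*6951+7770=42525
Read S(10,5) = 42525.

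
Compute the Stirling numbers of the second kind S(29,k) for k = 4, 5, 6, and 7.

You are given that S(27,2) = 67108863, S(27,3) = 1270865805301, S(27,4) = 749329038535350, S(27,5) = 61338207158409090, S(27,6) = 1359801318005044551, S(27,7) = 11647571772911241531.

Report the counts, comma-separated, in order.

11998160744311570, 1540200411172850701, 49628317055962639176, 588469772213874823272

row 28: T[28][3]=3·1270865805301+67108863=3812664524766  T[28][4]=4·749329038535350+1270865805301=2998587019946701  T[28][5]=5·61338207158409090+749329038535350=307440364830580800  T[28][6]=6·1359801318005044551+61338207158409090=8220146115188676396  T[28][7]=7·11647571772911241531+1359801318005044551=82892803728383735268
row 29: T[29][4]=4·2998587019946701+3812664524766=11998160744311570  T[29][5]=5·307440364830580800+2998587019946701=1540200411172850701  T[29][6]=6·8220146115188676396+307440364830580800=49628317055962639176  T[29][7]=7·82892803728383735268+8220146115188676396=588469772213874823272
Read S(29,4) = 11998160744311570, S(29,5) = 1540200411172850701, S(29,6) = 49628317055962639176, S(29,7) = 588469772213874823272.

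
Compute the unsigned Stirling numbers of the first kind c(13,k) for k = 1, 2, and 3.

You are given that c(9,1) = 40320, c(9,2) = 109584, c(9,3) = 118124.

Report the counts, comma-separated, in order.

i=10: T(10,1)=0+9·40320=362880 | T(10,2)=40320+9·109584=1026576 | T(10,3)=109584+9·118124=1172700
i=11: T(11,1)=0+10·362880=3628800 | T(11,2)=362880+10·1026576=10628640 | T(11,3)=1026576+10·1172700=12753576
i=12: T(12,1)=0+11·3628800=39916800 | T(12,2)=3628800+11·10628640=120543840 | T(12,3)=10628640+11·12753576=150917976
i=13: T(13,1)=0+12·39916800=479001600 | T(13,2)=39916800+12·120543840=1486442880 | T(13,3)=120543840+12·150917976=1931559552
Read c(13,1) = 479001600, c(13,2) = 1486442880, c(13,3) = 1931559552.

479001600, 1486442880, 1931559552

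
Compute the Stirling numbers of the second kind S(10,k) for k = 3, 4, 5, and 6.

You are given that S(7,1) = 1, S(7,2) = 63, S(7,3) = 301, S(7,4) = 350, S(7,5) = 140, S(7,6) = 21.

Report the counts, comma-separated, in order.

@8  (8,1):1·1+0→1, (8,2):63·2+1→127, (8,3):301·3+63→966, (8,4):350·4+301→1701, (8,5):140·5+350→1050, (8,6):21·6+140→266
@9  (9,2):127·2+1→255, (9,3):966·3+127→3025, (9,4):1701·4+966→7770, (9,5):1050·5+1701→6951, (9,6):266·6+1050→2646
@10  (10,3):3025·3+255→9330, (10,4):7770·4+3025→34105, (10,5):6951·5+7770→42525, (10,6):2646·6+6951→22827
Read S(10,3) = 9330, S(10,4) = 34105, S(10,5) = 42525, S(10,6) = 22827.

9330, 34105, 42525, 22827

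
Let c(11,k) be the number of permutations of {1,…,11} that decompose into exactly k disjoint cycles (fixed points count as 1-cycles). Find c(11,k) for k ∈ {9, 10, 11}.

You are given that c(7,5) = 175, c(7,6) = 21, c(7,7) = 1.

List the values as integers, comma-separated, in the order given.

i=8: T(8,6)=175+7·21=322 | T(8,7)=21+7·1=28 | T(8,8)=1+7·0=1
i=9: T(9,7)=322+8·28=546 | T(9,8)=28+8·1=36 | T(9,9)=1+8·0=1
i=10: T(10,8)=546+9·36=870 | T(10,9)=36+9·1=45 | T(10,10)=1+9·0=1
i=11: T(11,9)=870+10·45=1320 | T(11,10)=45+10·1=55 | T(11,11)=1+10·0=1
Read c(11,9) = 1320, c(11,10) = 55, c(11,11) = 1.

1320, 55, 1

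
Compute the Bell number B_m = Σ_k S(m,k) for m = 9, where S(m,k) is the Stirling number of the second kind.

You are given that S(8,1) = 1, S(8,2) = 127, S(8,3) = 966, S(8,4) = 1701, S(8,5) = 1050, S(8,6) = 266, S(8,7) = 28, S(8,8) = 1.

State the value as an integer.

21147

r9: T_9,1=1×1+0=1; T_9,2=2×127+1=255; T_9,3=3×966+127=3025; T_9,4=4×1701+966=7770; T_9,5=5×1050+1701=6951; T_9,6=6×266+1050=2646; T_9,7=7×28+266=462; T_9,8=8×1+28=36; T_9,9=9×0+1=1
B_9 = ΣS(9,k) = 1+255+3025+7770+6951+2646+462+36+1 = 21147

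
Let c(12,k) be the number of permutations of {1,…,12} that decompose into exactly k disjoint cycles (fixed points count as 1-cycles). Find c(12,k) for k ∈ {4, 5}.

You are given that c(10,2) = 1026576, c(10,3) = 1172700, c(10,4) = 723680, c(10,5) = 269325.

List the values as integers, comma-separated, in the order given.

105258076, 45995730

i=11: T(11,3)=1026576+10·1172700=12753576 | T(11,4)=1172700+10·723680=8409500 | T(11,5)=723680+10·269325=3416930
i=12: T(12,4)=12753576+11·8409500=105258076 | T(12,5)=8409500+11·3416930=45995730
Read c(12,4) = 105258076, c(12,5) = 45995730.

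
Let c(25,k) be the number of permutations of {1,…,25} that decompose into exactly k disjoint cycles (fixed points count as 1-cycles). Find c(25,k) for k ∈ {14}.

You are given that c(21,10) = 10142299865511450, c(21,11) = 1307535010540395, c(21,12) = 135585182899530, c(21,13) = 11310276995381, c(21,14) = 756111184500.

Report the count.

[22] T[22,11]:21*1307535010540395+10142299865511450=37600535086859745 · T[22,12]:21*135585182899530+1307535010540395=4154823851430525 · T[22,13]:21*11310276995381+135585182899530=373100999802531 · T[22,14]:21*756111184500+11310276995381=27188611869881
[23] T[23,12]:22*4154823851430525+37600535086859745=129006659818331295 · T[23,13]:22*373100999802531+4154823851430525=12363045847086207 · T[23,14]:22*27188611869881+373100999802531=971250460939913
[24] T[24,13]:23*12363045847086207+129006659818331295=413356714301314056 · T[24,14]:23*971250460939913+12363045847086207=34701806448704206
[25] T[25,14]:24*34701806448704206+413356714301314056=1246200069070215000
Read c(25,14) = 1246200069070215000.

1246200069070215000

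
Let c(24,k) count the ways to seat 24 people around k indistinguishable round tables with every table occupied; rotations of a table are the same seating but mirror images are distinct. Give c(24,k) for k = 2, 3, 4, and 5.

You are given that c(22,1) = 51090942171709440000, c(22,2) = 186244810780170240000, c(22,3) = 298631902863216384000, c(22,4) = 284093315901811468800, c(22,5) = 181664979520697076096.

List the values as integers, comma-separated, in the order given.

[23] T[23,1]:22*51090942171709440000+0=1124000727777607680000 · T[23,2]:22*186244810780170240000+51090942171709440000=4148476779335454720000 · T[23,3]:22*298631902863216384000+186244810780170240000=6756146673770930688000 · T[23,4]:22*284093315901811468800+298631902863216384000=6548684852703068697600 · T[23,5]:22*181664979520697076096+284093315901811468800=4280722865357147142912
[24] T[24,2]:23*4148476779335454720000+1124000727777607680000=96538966652493066240000 · T[24,3]:23*6756146673770930688000+4148476779335454720000=159539850276066860544000 · T[24,4]:23*6548684852703068697600+6756146673770930688000=157375898285941510732800 · T[24,5]:23*4280722865357147142912+6548684852703068697600=105005310755917452984576
Read c(24,2) = 96538966652493066240000, c(24,3) = 159539850276066860544000, c(24,4) = 157375898285941510732800, c(24,5) = 105005310755917452984576.

96538966652493066240000, 159539850276066860544000, 157375898285941510732800, 105005310755917452984576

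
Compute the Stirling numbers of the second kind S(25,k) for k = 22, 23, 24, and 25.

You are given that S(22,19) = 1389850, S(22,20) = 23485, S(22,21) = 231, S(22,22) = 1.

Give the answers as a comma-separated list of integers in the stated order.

3200450, 40250, 300, 1

@23  (23,20):23485·20+1389850→1859550, (23,21):231·21+23485→28336, (23,22):1·22+231→253, (23,23):0·23+1→1
@24  (24,21):28336·21+1859550→2454606, (24,22):253·22+28336→33902, (24,23):1·23+253→276, (24,24):0·24+1→1
@25  (25,22):33902·22+2454606→3200450, (25,23):276·23+33902→40250, (25,24):1·24+276→300, (25,25):0·25+1→1
Read S(25,22) = 3200450, S(25,23) = 40250, S(25,24) = 300, S(25,25) = 1.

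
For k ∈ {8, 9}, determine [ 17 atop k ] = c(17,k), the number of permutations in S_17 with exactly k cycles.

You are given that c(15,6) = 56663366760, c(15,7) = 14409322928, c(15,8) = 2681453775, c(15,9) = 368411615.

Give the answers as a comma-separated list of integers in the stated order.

r16: T_16,7=15×14409322928+56663366760=272803210680; T_16,8=15×2681453775+14409322928=54631129553; T_16,9=15×368411615+2681453775=8207628000
r17: T_17,8=16×54631129553+272803210680=1146901283528; T_17,9=16×8207628000+54631129553=185953177553
Read c(17,8) = 1146901283528, c(17,9) = 185953177553.

1146901283528, 185953177553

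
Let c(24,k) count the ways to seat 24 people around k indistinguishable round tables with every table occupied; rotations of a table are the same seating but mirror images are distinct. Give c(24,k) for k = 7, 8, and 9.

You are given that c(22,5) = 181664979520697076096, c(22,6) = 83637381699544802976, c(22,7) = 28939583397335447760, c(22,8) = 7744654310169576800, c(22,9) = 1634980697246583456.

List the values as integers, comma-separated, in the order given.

@23  (23,6):83637381699544802976·22+181664979520697076096→2021687376910682741568, (23,7):28939583397335447760·22+83637381699544802976→720308216440924653696, (23,8):7744654310169576800·22+28939583397335447760→199321978221066137360, (23,9):1634980697246583456·22+7744654310169576800→43714229649594412832
@24  (24,7):720308216440924653696·23+2021687376910682741568→18588776355051949776576, (24,8):199321978221066137360·23+720308216440924653696→5304713715525445812976, (24,9):43714229649594412832·23+199321978221066137360→1204749260161737632496
Read c(24,7) = 18588776355051949776576, c(24,8) = 5304713715525445812976, c(24,9) = 1204749260161737632496.

18588776355051949776576, 5304713715525445812976, 1204749260161737632496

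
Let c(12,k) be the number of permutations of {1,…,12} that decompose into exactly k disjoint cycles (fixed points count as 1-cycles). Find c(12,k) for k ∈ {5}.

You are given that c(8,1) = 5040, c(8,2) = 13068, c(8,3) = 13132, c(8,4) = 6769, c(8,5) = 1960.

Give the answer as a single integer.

i=9: T(9,2)=5040+8·13068=109584 | T(9,3)=13068+8·13132=118124 | T(9,4)=13132+8·6769=67284 | T(9,5)=6769+8·1960=22449
i=10: T(10,3)=109584+9·118124=1172700 | T(10,4)=118124+9·67284=723680 | T(10,5)=67284+9·22449=269325
i=11: T(11,4)=1172700+10·723680=8409500 | T(11,5)=723680+10·269325=3416930
i=12: T(12,5)=8409500+11·3416930=45995730
Read c(12,5) = 45995730.

45995730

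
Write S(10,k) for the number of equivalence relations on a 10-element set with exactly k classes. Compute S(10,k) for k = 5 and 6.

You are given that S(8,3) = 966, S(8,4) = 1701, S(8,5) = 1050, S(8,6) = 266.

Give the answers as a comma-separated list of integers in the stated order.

r9: T_9,4=4×1701+966=7770; T_9,5=5×1050+1701=6951; T_9,6=6×266+1050=2646
r10: T_10,5=5×6951+7770=42525; T_10,6=6×2646+6951=22827
Read S(10,5) = 42525, S(10,6) = 22827.

42525, 22827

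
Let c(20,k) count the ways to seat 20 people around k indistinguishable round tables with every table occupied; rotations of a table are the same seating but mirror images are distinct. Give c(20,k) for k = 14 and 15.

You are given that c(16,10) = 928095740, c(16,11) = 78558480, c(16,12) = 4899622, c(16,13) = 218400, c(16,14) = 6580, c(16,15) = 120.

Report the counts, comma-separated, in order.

r17: T_17,11=16×78558480+928095740=2185031420; T_17,12=16×4899622+78558480=156952432; T_17,13=16×218400+4899622=8394022; T_17,14=16×6580+218400=323680; T_17,15=16×120+6580=8500
r18: T_18,12=17×156952432+2185031420=4853222764; T_18,13=17×8394022+156952432=299650806; T_18,14=17×323680+8394022=13896582; T_18,15=17×8500+323680=468180
r19: T_19,13=18×299650806+4853222764=10246937272; T_19,14=18×13896582+299650806=549789282; T_19,15=18×468180+13896582=22323822
r20: T_20,14=19×549789282+10246937272=20692933630; T_20,15=19×22323822+549789282=973941900
Read c(20,14) = 20692933630, c(20,15) = 973941900.

20692933630, 973941900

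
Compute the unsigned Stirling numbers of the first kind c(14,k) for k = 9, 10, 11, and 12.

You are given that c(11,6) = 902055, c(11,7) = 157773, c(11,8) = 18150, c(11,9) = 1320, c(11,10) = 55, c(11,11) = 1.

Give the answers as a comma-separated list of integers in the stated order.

16669653, 1474473, 91091, 3731

row 12: T[12][7]=11·157773+902055=2637558  T[12][8]=11·18150+157773=357423  T[12][9]=11·1320+18150=32670  T[12][10]=11·55+1320=1925  T[12][11]=11·1+55=66  T[12][12]=11·0+1=1
row 13: T[13][8]=12·357423+2637558=6926634  T[13][9]=12·32670+357423=749463  T[13][10]=12·1925+32670=55770  T[13][11]=12·66+1925=2717  T[13][12]=12·1+66=78
row 14: T[14][9]=13·749463+6926634=16669653  T[14][10]=13·55770+749463=1474473  T[14][11]=13·2717+55770=91091  T[14][12]=13·78+2717=3731
Read c(14,9) = 16669653, c(14,10) = 1474473, c(14,11) = 91091, c(14,12) = 3731.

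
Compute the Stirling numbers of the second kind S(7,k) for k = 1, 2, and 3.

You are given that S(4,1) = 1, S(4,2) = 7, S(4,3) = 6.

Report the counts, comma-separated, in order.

row 5: T[5][1]=1·1+0=1  T[5][2]=2·7+1=15  T[5][3]=3·6+7=25
row 6: T[6][1]=1·1+0=1  T[6][2]=2·15+1=31  T[6][3]=3·25+15=90
row 7: T[7][1]=1·1+0=1  T[7][2]=2·31+1=63  T[7][3]=3·90+31=301
Read S(7,1) = 1, S(7,2) = 63, S(7,3) = 301.

1, 63, 301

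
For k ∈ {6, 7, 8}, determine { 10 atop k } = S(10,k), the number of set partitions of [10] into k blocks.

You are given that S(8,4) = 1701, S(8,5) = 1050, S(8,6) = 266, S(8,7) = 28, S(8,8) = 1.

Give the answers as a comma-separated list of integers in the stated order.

22827, 5880, 750

r9: T_9,5=5×1050+1701=6951; T_9,6=6×266+1050=2646; T_9,7=7×28+266=462; T_9,8=8×1+28=36
r10: T_10,6=6×2646+6951=22827; T_10,7=7×462+2646=5880; T_10,8=8×36+462=750
Read S(10,6) = 22827, S(10,7) = 5880, S(10,8) = 750.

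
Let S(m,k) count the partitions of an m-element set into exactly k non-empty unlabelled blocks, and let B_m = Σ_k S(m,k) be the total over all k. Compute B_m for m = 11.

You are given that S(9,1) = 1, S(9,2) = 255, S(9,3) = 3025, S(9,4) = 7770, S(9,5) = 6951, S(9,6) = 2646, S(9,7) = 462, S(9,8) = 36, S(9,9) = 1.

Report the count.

row 10: T[10][1]=1·1+0=1  T[10][2]=2·255+1=511  T[10][3]=3·3025+255=9330  T[10][4]=4·7770+3025=34105  T[10][5]=5·6951+7770=42525  T[10][6]=6·2646+6951=22827  T[10][7]=7·462+2646=5880  T[10][8]=8·36+462=750  T[10][9]=9·1+36=45  T[10][10]=10·0+1=1
row 11: T[11][1]=1·1+0=1  T[11][2]=2·511+1=1023  T[11][3]=3·9330+511=28501  T[11][4]=4·34105+9330=145750  T[11][5]=5·42525+34105=246730  T[11][6]=6·22827+42525=179487  T[11][7]=7·5880+22827=63987  T[11][8]=8·750+5880=11880  T[11][9]=9·45+750=1155  T[11][10]=10·1+45=55  T[11][11]=11·0+1=1
B_11 = ΣS(11,k) = 1+1023+28501+145750+246730+179487+63987+11880+1155+55+1 = 678570

678570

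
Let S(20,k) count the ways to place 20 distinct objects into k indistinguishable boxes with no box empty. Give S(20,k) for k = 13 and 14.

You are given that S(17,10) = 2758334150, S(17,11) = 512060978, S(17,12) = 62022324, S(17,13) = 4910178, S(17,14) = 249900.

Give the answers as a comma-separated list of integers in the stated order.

[18] T[18,11]:11*512060978+2758334150=8391004908 · T[18,12]:12*62022324+512060978=1256328866 · T[18,13]:13*4910178+62022324=125854638 · T[18,14]:14*249900+4910178=8408778
[19] T[19,12]:12*1256328866+8391004908=23466951300 · T[19,13]:13*125854638+1256328866=2892439160 · T[19,14]:14*8408778+125854638=243577530
[20] T[20,13]:13*2892439160+23466951300=61068660380 · T[20,14]:14*243577530+2892439160=6302524580
Read S(20,13) = 61068660380, S(20,14) = 6302524580.

61068660380, 6302524580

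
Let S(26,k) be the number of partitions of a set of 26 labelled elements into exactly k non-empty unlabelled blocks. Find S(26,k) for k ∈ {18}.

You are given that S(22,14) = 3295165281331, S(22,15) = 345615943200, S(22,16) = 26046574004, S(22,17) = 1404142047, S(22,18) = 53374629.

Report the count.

@23  (23,15):345615943200·15+3295165281331→8479404429331, (23,16):26046574004·16+345615943200→762361127264, (23,17):1404142047·17+26046574004→49916988803, (23,18):53374629·18+1404142047→2364885369
@24  (24,16):762361127264·16+8479404429331→20677182465555, (24,17):49916988803·17+762361127264→1610949936915, (24,18):2364885369·18+49916988803→92484925445
@25  (25,17):1610949936915·17+20677182465555→48063331393110, (25,18):92484925445·18+1610949936915→3275678594925
@26  (26,18):3275678594925·18+48063331393110→107025546101760
Read S(26,18) = 107025546101760.

107025546101760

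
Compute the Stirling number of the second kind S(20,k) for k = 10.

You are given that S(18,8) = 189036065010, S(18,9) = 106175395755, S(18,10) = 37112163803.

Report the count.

[19] T[19,9]:9*106175395755+189036065010=1144614626805 · T[19,10]:10*37112163803+106175395755=477297033785
[20] T[20,10]:10*477297033785+1144614626805=5917584964655
Read S(20,10) = 5917584964655.

5917584964655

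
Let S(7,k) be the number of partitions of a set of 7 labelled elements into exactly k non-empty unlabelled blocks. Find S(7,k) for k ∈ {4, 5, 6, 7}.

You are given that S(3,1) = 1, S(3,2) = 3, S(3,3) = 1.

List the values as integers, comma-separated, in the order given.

350, 140, 21, 1

row 4: T[4][1]=1·1+0=1  T[4][2]=2·3+1=7  T[4][3]=3·1+3=6  T[4][4]=4·0+1=1
row 5: T[5][2]=2·7+1=15  T[5][3]=3·6+7=25  T[5][4]=4·1+6=10  T[5][5]=5·0+1=1
row 6: T[6][3]=3·25+15=90  T[6][4]=4·10+25=65  T[6][5]=5·1+10=15  T[6][6]=6·0+1=1
row 7: T[7][4]=4·65+90=350  T[7][5]=5·15+65=140  T[7][6]=6·1+15=21  T[7][7]=7·0+1=1
Read S(7,4) = 350, S(7,5) = 140, S(7,6) = 21, S(7,7) = 1.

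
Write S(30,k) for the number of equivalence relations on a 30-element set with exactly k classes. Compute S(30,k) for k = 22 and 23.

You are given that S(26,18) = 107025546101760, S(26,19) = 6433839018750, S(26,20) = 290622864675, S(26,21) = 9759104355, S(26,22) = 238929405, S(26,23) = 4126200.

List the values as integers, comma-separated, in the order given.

row 27: T[27][19]=19·6433839018750+107025546101760=229268487458010  T[27][20]=20·290622864675+6433839018750=12246296312250  T[27][21]=21·9759104355+290622864675=495564056130  T[27][22]=22·238929405+9759104355=15015551265  T[27][23]=23·4126200+238929405=333832005
row 28: T[28][20]=20·12246296312250+229268487458010=474194413703010  T[28][21]=21·495564056130+12246296312250=22653141490980  T[28][22]=22·15015551265+495564056130=825906183960  T[28][23]=23·333832005+15015551265=22693687380
row 29: T[29][21]=21·22653141490980+474194413703010=949910385013590  T[29][22]=22·825906183960+22653141490980=40823077538100  T[29][23]=23·22693687380+825906183960=1347860993700
row 30: T[30][22]=22·40823077538100+949910385013590=1848018090851790  T[30][23]=23·1347860993700+40823077538100=71823880393200
Read S(30,22) = 1848018090851790, S(30,23) = 71823880393200.

1848018090851790, 71823880393200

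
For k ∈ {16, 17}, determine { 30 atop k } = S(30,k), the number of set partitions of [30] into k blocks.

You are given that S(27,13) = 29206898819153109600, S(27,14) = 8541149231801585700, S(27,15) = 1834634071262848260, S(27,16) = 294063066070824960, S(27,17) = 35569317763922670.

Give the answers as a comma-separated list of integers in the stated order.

2940812098256837097720, 511605167806434372210

r28: T_28,14=14×8541149231801585700+29206898819153109600=148782988064375309400; T_28,15=15×1834634071262848260+8541149231801585700=36060660300744309600; T_28,16=16×294063066070824960+1834634071262848260=6539643128396047620; T_28,17=17×35569317763922670+294063066070824960=898741468057510350
r29: T_29,15=15×36060660300744309600+148782988064375309400=689692892575539953400; T_29,16=16×6539643128396047620+36060660300744309600=140694950355081071520; T_29,17=17×898741468057510350+6539643128396047620=21818248085373723570
r30: T_30,16=16×140694950355081071520+689692892575539953400=2940812098256837097720; T_30,17=17×21818248085373723570+140694950355081071520=511605167806434372210
Read S(30,16) = 2940812098256837097720, S(30,17) = 511605167806434372210.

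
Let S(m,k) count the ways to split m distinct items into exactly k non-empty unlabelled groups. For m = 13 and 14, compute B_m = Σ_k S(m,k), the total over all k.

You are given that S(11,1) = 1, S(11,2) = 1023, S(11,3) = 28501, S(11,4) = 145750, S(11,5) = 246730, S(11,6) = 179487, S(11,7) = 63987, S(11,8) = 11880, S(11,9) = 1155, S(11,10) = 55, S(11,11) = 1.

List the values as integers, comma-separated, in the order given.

27644437, 190899322

i=12: T(12,1)=0+1·1=1 | T(12,2)=1+2·1023=2047 | T(12,3)=1023+3·28501=86526 | T(12,4)=28501+4·145750=611501 | T(12,5)=145750+5·246730=1379400 | T(12,6)=246730+6·179487=1323652 | T(12,7)=179487+7·63987=627396 | T(12,8)=63987+8·11880=159027 | T(12,9)=11880+9·1155=22275 | T(12,10)=1155+10·55=1705 | T(12,11)=55+11·1=66 | T(12,12)=1+12·0=1
i=13: T(13,1)=0+1·1=1 | T(13,2)=1+2·2047=4095 | T(13,3)=2047+3·86526=261625 | T(13,4)=86526+4·611501=2532530 | T(13,5)=611501+5·1379400=7508501 | T(13,6)=1379400+6·1323652=9321312 | T(13,7)=1323652+7·627396=5715424 | T(13,8)=627396+8·159027=1899612 | T(13,9)=159027+9·22275=359502 | T(13,10)=22275+10·1705=39325 | T(13,11)=1705+11·66=2431 | T(13,12)=66+12·1=78 | T(13,13)=1+13·0=1
i=14: T(14,1)=0+1·1=1 | T(14,2)=1+2·4095=8191 | T(14,3)=4095+3·261625=788970 | T(14,4)=261625+4·2532530=10391745 | T(14,5)=2532530+5·7508501=40075035 | T(14,6)=7508501+6·9321312=63436373 | T(14,7)=9321312+7·5715424=49329280 | T(14,8)=5715424+8·1899612=20912320 | T(14,9)=1899612+9·359502=5135130 | T(14,10)=359502+10·39325=752752 | T(14,11)=39325+11·2431=66066 | T(14,12)=2431+12·78=3367 | T(14,13)=78+13·1=91 | T(14,14)=1+14·0=1
B_13 = ΣS(13,k) = 1+4095+261625+2532530+7508501+9321312+5715424+1899612+359502+39325+2431+78+1 = 27644437
B_14 = ΣS(14,k) = 1+8191+788970+10391745+40075035+63436373+49329280+20912320+5135130+752752+66066+3367+91+1 = 190899322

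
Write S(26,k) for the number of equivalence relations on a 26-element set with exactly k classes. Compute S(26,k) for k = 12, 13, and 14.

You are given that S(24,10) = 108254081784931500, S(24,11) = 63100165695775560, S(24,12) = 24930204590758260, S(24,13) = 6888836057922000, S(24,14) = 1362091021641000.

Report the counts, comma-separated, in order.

r25: T_25,11=11×63100165695775560+108254081784931500=802355904438462660; T_25,12=12×24930204590758260+63100165695775560=362262620784874680; T_25,13=13×6888836057922000+24930204590758260=114485073343744260; T_25,14=14×1362091021641000+6888836057922000=25958110360896000
r26: T_26,12=12×362262620784874680+802355904438462660=5149507353856958820; T_26,13=13×114485073343744260+362262620784874680=1850568574253550060; T_26,14=14×25958110360896000+114485073343744260=477898618396288260
Read S(26,12) = 5149507353856958820, S(26,13) = 1850568574253550060, S(26,14) = 477898618396288260.

5149507353856958820, 1850568574253550060, 477898618396288260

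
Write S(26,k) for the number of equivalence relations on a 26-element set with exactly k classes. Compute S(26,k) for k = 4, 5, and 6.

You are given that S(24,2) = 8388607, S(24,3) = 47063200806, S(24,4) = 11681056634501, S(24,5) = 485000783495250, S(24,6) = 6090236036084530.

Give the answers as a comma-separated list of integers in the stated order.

@25  (25,3):47063200806·3+8388607→141197991025, (25,4):11681056634501·4+47063200806→46771289738810, (25,5):485000783495250·5+11681056634501→2436684974110751, (25,6):6090236036084530·6+485000783495250→37026417000002430
@26  (26,4):46771289738810·4+141197991025→187226356946265, (26,5):2436684974110751·5+46771289738810→12230196160292565, (26,6):37026417000002430·6+2436684974110751→224595186974125331
Read S(26,4) = 187226356946265, S(26,5) = 12230196160292565, S(26,6) = 224595186974125331.

187226356946265, 12230196160292565, 224595186974125331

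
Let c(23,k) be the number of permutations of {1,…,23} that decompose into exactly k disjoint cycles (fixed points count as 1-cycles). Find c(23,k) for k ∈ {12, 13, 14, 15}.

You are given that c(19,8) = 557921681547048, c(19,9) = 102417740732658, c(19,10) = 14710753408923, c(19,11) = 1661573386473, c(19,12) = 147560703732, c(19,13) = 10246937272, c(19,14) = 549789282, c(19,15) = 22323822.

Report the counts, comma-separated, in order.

row 20: T[20][9]=19·102417740732658+557921681547048=2503858755467550  T[20][10]=19·14710753408923+102417740732658=381922055502195  T[20][11]=19·1661573386473+14710753408923=46280647751910  T[20][12]=19·147560703732+1661573386473=4465226757381  T[20][13]=19·10246937272+147560703732=342252511900  T[20][14]=19·549789282+10246937272=20692933630  T[20][15]=19·22323822+549789282=973941900
row 21: T[21][10]=20·381922055502195+2503858755467550=10142299865511450  T[21][11]=20·46280647751910+381922055502195=1307535010540395  T[21][12]=20·4465226757381+46280647751910=135585182899530  T[21][13]=20·342252511900+4465226757381=11310276995381  T[21][14]=20·20692933630+342252511900=756111184500  T[21][15]=20·973941900+20692933630=40171771630
row 22: T[22][11]=21·1307535010540395+10142299865511450=37600535086859745  T[22][12]=21·135585182899530+1307535010540395=4154823851430525  T[22][13]=21·11310276995381+135585182899530=373100999802531  T[22][14]=21·756111184500+11310276995381=27188611869881  T[22][15]=21·40171771630+756111184500=1599718388730
row 23: T[23][12]=22·4154823851430525+37600535086859745=129006659818331295  T[23][13]=22·373100999802531+4154823851430525=12363045847086207  T[23][14]=22·27188611869881+373100999802531=971250460939913  T[23][15]=22·1599718388730+27188611869881=62382416421941
Read c(23,12) = 129006659818331295, c(23,13) = 12363045847086207, c(23,14) = 971250460939913, c(23,15) = 62382416421941.

129006659818331295, 12363045847086207, 971250460939913, 62382416421941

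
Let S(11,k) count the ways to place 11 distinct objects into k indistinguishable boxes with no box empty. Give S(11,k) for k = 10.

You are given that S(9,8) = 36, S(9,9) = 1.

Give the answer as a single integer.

55

i=10: T(10,9)=36+9·1=45 | T(10,10)=1+10·0=1
i=11: T(11,10)=45+10·1=55
Read S(11,10) = 55.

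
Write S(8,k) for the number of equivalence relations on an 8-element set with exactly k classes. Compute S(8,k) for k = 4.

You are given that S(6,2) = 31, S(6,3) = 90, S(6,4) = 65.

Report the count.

1701

i=7: T(7,3)=31+3·90=301 | T(7,4)=90+4·65=350
i=8: T(8,4)=301+4·350=1701
Read S(8,4) = 1701.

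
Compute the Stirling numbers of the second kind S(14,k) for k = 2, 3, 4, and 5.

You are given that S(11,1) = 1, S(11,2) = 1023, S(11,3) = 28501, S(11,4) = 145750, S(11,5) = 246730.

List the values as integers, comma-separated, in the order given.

row 12: T[12][1]=1·1+0=1  T[12][2]=2·1023+1=2047  T[12][3]=3·28501+1023=86526  T[12][4]=4·145750+28501=611501  T[12][5]=5·246730+145750=1379400
row 13: T[13][1]=1·1+0=1  T[13][2]=2·2047+1=4095  T[13][3]=3·86526+2047=261625  T[13][4]=4·611501+86526=2532530  T[13][5]=5·1379400+611501=7508501
row 14: T[14][2]=2·4095+1=8191  T[14][3]=3·261625+4095=788970  T[14][4]=4·2532530+261625=10391745  T[14][5]=5·7508501+2532530=40075035
Read S(14,2) = 8191, S(14,3) = 788970, S(14,4) = 10391745, S(14,5) = 40075035.

8191, 788970, 10391745, 40075035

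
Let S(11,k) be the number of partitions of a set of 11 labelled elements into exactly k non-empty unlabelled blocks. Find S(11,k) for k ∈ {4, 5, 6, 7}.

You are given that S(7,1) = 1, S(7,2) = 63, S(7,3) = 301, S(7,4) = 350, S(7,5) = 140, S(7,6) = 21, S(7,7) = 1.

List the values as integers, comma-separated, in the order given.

row 8: T[8][1]=1·1+0=1  T[8][2]=2·63+1=127  T[8][3]=3·301+63=966  T[8][4]=4·350+301=1701  T[8][5]=5·140+350=1050  T[8][6]=6·21+140=266  T[8][7]=7·1+21=28
row 9: T[9][2]=2·127+1=255  T[9][3]=3·966+127=3025  T[9][4]=4·1701+966=7770  T[9][5]=5·1050+1701=6951  T[9][6]=6·266+1050=2646  T[9][7]=7·28+266=462
row 10: T[10][3]=3·3025+255=9330  T[10][4]=4·7770+3025=34105  T[10][5]=5·6951+7770=42525  T[10][6]=6·2646+6951=22827  T[10][7]=7·462+2646=5880
row 11: T[11][4]=4·34105+9330=145750  T[11][5]=5·42525+34105=246730  T[11][6]=6·22827+42525=179487  T[11][7]=7·5880+22827=63987
Read S(11,4) = 145750, S(11,5) = 246730, S(11,6) = 179487, S(11,7) = 63987.

145750, 246730, 179487, 63987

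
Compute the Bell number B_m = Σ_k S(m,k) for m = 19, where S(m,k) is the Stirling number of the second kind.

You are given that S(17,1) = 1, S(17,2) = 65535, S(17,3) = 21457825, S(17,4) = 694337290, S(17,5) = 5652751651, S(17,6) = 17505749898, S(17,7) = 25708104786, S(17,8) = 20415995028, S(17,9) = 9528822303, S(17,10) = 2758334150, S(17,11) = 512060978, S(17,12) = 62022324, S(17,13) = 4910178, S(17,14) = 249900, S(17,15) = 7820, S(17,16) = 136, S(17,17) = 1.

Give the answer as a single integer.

5832742205057

row 18: T[18][1]=1·1+0=1  T[18][2]=2·65535+1=131071  T[18][3]=3·21457825+65535=64439010  T[18][4]=4·694337290+21457825=2798806985  T[18][5]=5·5652751651+694337290=28958095545  T[18][6]=6·17505749898+5652751651=110687251039  T[18][7]=7·25708104786+17505749898=197462483400  T[18][8]=8·20415995028+25708104786=189036065010  T[18][9]=9·9528822303+20415995028=106175395755  T[18][10]=10·2758334150+9528822303=37112163803  T[18][11]=11·512060978+2758334150=8391004908  T[18][12]=12·62022324+512060978=1256328866  T[18][13]=13·4910178+62022324=125854638  T[18][14]=14·249900+4910178=8408778  T[18][15]=15·7820+249900=367200  T[18][16]=16·136+7820=9996  T[18][17]=17·1+136=153  T[18][18]=18·0+1=1
row 19: T[19][1]=1·1+0=1  T[19][2]=2·131071+1=262143  T[19][3]=3·64439010+131071=193448101  T[19][4]=4·2798806985+64439010=11259666950  T[19][5]=5·28958095545+2798806985=147589284710  T[19][6]=6·110687251039+28958095545=693081601779  T[19][7]=7·197462483400+110687251039=1492924634839  T[19][8]=8·189036065010+197462483400=1709751003480  T[19][9]=9·106175395755+189036065010=1144614626805  T[19][10]=10·37112163803+106175395755=477297033785  T[19][11]=11·8391004908+37112163803=129413217791  T[19][12]=12·1256328866+8391004908=23466951300  T[19][13]=13·125854638+1256328866=2892439160  T[19][14]=14·8408778+125854638=243577530  T[19][15]=15·367200+8408778=13916778  T[19][16]=16·9996+367200=527136  T[19][17]=17·153+9996=12597  T[19][18]=18·1+153=171  T[19][19]=19·0+1=1
B_19 = ΣS(19,k) = 1+262143+193448101+11259666950+147589284710+693081601779+1492924634839+1709751003480+1144614626805+477297033785+129413217791+23466951300+2892439160+243577530+13916778+527136+12597+171+1 = 5832742205057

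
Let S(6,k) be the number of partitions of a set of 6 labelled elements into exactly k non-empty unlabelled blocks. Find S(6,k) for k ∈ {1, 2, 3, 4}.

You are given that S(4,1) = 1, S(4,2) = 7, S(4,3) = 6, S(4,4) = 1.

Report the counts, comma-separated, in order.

1, 31, 90, 65

r5: T_5,1=1×1+0=1; T_5,2=2×7+1=15; T_5,3=3×6+7=25; T_5,4=4×1+6=10
r6: T_6,1=1×1+0=1; T_6,2=2×15+1=31; T_6,3=3×25+15=90; T_6,4=4×10+25=65
Read S(6,1) = 1, S(6,2) = 31, S(6,3) = 90, S(6,4) = 65.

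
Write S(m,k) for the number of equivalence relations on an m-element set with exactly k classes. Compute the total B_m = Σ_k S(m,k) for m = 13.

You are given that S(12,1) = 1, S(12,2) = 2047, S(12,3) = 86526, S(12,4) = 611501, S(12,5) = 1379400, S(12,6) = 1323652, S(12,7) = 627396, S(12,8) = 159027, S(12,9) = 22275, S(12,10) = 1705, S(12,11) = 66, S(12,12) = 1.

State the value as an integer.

27644437

@13  (13,1):1·1+0→1, (13,2):2047·2+1→4095, (13,3):86526·3+2047→261625, (13,4):611501·4+86526→2532530, (13,5):1379400·5+611501→7508501, (13,6):1323652·6+1379400→9321312, (13,7):627396·7+1323652→5715424, (13,8):159027·8+627396→1899612, (13,9):22275·9+159027→359502, (13,10):1705·10+22275→39325, (13,11):66·11+1705→2431, (13,12):1·12+66→78, (13,13):0·13+1→1
B_13 = ΣS(13,k) = 1+4095+261625+2532530+7508501+9321312+5715424+1899612+359502+39325+2431+78+1 = 27644437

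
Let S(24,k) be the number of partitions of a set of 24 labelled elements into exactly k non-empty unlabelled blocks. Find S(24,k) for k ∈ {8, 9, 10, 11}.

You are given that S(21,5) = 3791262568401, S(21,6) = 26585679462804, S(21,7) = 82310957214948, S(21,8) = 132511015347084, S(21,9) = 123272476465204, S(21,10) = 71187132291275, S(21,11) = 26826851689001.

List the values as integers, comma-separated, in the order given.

82318282158320505, 120622574326072500, 108254081784931500, 63100165695775560

@22  (22,6):26585679462804·6+3791262568401→163305339345225, (22,7):82310957214948·7+26585679462804→602762379967440, (22,8):132511015347084·8+82310957214948→1142399079991620, (22,9):123272476465204·9+132511015347084→1241963303533920, (22,10):71187132291275·10+123272476465204→835143799377954, (22,11):26826851689001·11+71187132291275→366282500870286
@23  (23,7):602762379967440·7+163305339345225→4382641999117305, (23,8):1142399079991620·8+602762379967440→9741955019900400, (23,9):1241963303533920·9+1142399079991620→12320068811796900, (23,10):835143799377954·10+1241963303533920→9593401297313460, (23,11):366282500870286·11+835143799377954→4864251308951100
@24  (24,8):9741955019900400·8+4382641999117305→82318282158320505, (24,9):12320068811796900·9+9741955019900400→120622574326072500, (24,10):9593401297313460·10+12320068811796900→108254081784931500, (24,11):4864251308951100·11+9593401297313460→63100165695775560
Read S(24,8) = 82318282158320505, S(24,9) = 120622574326072500, S(24,10) = 108254081784931500, S(24,11) = 63100165695775560.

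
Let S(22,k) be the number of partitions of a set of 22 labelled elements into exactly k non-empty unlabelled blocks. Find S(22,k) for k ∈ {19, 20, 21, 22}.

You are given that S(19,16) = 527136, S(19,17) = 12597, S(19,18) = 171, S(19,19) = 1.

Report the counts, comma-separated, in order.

i=20: T(20,17)=527136+17·12597=741285 | T(20,18)=12597+18·171=15675 | T(20,19)=171+19·1=190 | T(20,20)=1+20·0=1
i=21: T(21,18)=741285+18·15675=1023435 | T(21,19)=15675+19·190=19285 | T(21,20)=190+20·1=210 | T(21,21)=1+21·0=1
i=22: T(22,19)=1023435+19·19285=1389850 | T(22,20)=19285+20·210=23485 | T(22,21)=210+21·1=231 | T(22,22)=1+22·0=1
Read S(22,19) = 1389850, S(22,20) = 23485, S(22,21) = 231, S(22,22) = 1.

1389850, 23485, 231, 1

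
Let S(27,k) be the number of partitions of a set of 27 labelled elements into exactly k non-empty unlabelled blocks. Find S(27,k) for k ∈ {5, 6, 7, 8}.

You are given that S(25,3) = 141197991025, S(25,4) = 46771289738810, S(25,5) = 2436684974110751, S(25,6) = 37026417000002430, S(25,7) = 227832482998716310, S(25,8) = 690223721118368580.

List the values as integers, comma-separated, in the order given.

61338207158409090, 1359801318005044551, 11647571772911241531, 47628831813556336200

row 26: T[26][4]=4·46771289738810+141197991025=187226356946265  T[26][5]=5·2436684974110751+46771289738810=12230196160292565  T[26][6]=6·37026417000002430+2436684974110751=224595186974125331  T[26][7]=7·227832482998716310+37026417000002430=1631853797991016600  T[26][8]=8·690223721118368580+227832482998716310=5749622251945664950
row 27: T[27][5]=5·12230196160292565+187226356946265=61338207158409090  T[27][6]=6·224595186974125331+12230196160292565=1359801318005044551  T[27][7]=7·1631853797991016600+224595186974125331=11647571772911241531  T[27][8]=8·5749622251945664950+1631853797991016600=47628831813556336200
Read S(27,5) = 61338207158409090, S(27,6) = 1359801318005044551, S(27,7) = 11647571772911241531, S(27,8) = 47628831813556336200.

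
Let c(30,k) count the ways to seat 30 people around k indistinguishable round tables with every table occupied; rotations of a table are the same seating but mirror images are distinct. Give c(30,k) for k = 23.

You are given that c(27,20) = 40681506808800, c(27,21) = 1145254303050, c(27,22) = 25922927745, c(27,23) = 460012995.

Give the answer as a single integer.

207912996295875

i=28: T(28,21)=40681506808800+27·1145254303050=71603372991150 | T(28,22)=1145254303050+27·25922927745=1845173352165 | T(28,23)=25922927745+27·460012995=38343278610
i=29: T(29,22)=71603372991150+28·1845173352165=123268226851770 | T(29,23)=1845173352165+28·38343278610=2918785153245
i=30: T(30,23)=123268226851770+29·2918785153245=207912996295875
Read c(30,23) = 207912996295875.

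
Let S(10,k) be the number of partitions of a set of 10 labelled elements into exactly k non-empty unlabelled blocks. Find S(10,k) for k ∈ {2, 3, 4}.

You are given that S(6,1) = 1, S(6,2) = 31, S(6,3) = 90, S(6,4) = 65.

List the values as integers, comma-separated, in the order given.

@7  (7,1):1·1+0→1, (7,2):31·2+1→63, (7,3):90·3+31→301, (7,4):65·4+90→350
@8  (8,1):1·1+0→1, (8,2):63·2+1→127, (8,3):301·3+63→966, (8,4):350·4+301→1701
@9  (9,1):1·1+0→1, (9,2):127·2+1→255, (9,3):966·3+127→3025, (9,4):1701·4+966→7770
@10  (10,2):255·2+1→511, (10,3):3025·3+255→9330, (10,4):7770·4+3025→34105
Read S(10,2) = 511, S(10,3) = 9330, S(10,4) = 34105.

511, 9330, 34105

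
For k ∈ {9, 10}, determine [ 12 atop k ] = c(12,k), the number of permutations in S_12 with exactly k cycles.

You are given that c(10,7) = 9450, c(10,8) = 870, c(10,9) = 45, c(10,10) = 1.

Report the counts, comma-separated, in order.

32670, 1925

row 11: T[11][8]=10·870+9450=18150  T[11][9]=10·45+870=1320  T[11][10]=10·1+45=55
row 12: T[12][9]=11·1320+18150=32670  T[12][10]=11·55+1320=1925
Read c(12,9) = 32670, c(12,10) = 1925.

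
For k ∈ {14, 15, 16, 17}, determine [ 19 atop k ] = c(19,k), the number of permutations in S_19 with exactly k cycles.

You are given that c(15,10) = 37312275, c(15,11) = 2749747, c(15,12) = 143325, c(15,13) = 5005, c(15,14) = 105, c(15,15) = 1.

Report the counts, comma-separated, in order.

549789282, 22323822, 662796, 13566

r16: T_16,11=15×2749747+37312275=78558480; T_16,12=15×143325+2749747=4899622; T_16,13=15×5005+143325=218400; T_16,14=15×105+5005=6580; T_16,15=15×1+105=120; T_16,16=15×0+1=1
r17: T_17,12=16×4899622+78558480=156952432; T_17,13=16×218400+4899622=8394022; T_17,14=16×6580+218400=323680; T_17,15=16×120+6580=8500; T_17,16=16×1+120=136; T_17,17=16×0+1=1
r18: T_18,13=17×8394022+156952432=299650806; T_18,14=17×323680+8394022=13896582; T_18,15=17×8500+323680=468180; T_18,16=17×136+8500=10812; T_18,17=17×1+136=153
r19: T_19,14=18×13896582+299650806=549789282; T_19,15=18×468180+13896582=22323822; T_19,16=18×10812+468180=662796; T_19,17=18×153+10812=13566
Read c(19,14) = 549789282, c(19,15) = 22323822, c(19,16) = 662796, c(19,17) = 13566.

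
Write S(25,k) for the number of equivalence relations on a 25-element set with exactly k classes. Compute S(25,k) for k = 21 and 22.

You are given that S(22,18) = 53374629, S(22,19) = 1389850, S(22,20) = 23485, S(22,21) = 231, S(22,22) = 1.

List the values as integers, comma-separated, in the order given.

@23  (23,19):1389850·19+53374629→79781779, (23,20):23485·20+1389850→1859550, (23,21):231·21+23485→28336, (23,22):1·22+231→253
@24  (24,20):1859550·20+79781779→116972779, (24,21):28336·21+1859550→2454606, (24,22):253·22+28336→33902
@25  (25,21):2454606·21+116972779→168519505, (25,22):33902·22+2454606→3200450
Read S(25,21) = 168519505, S(25,22) = 3200450.

168519505, 3200450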